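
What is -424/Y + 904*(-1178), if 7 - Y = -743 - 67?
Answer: -870033528/817 ≈ -1.0649e+6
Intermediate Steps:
Y = 817 (Y = 7 - (-743 - 67) = 7 - 1*(-810) = 7 + 810 = 817)
-424/Y + 904*(-1178) = -424/817 + 904*(-1178) = -424*1/817 - 1064912 = -424/817 - 1064912 = -870033528/817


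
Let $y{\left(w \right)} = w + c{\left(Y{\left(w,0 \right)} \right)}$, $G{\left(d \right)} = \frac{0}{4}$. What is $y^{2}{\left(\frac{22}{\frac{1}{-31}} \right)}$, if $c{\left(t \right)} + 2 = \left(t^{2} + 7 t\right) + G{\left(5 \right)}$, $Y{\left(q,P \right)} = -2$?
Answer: $481636$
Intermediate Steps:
$G{\left(d \right)} = 0$ ($G{\left(d \right)} = 0 \cdot \frac{1}{4} = 0$)
$c{\left(t \right)} = -2 + t^{2} + 7 t$ ($c{\left(t \right)} = -2 + \left(\left(t^{2} + 7 t\right) + 0\right) = -2 + \left(t^{2} + 7 t\right) = -2 + t^{2} + 7 t$)
$y{\left(w \right)} = -12 + w$ ($y{\left(w \right)} = w + \left(-2 + \left(-2\right)^{2} + 7 \left(-2\right)\right) = w - 12 = -12 + w$)
$y^{2}{\left(\frac{22}{\frac{1}{-31}} \right)} = \left(-12 + \frac{22}{\frac{1}{-31}}\right)^{2} = \left(-12 + \frac{22}{- \frac{1}{31}}\right)^{2} = \left(-12 + 22 \left(-31\right)\right)^{2} = \left(-12 - 682\right)^{2} = \left(-694\right)^{2} = 481636$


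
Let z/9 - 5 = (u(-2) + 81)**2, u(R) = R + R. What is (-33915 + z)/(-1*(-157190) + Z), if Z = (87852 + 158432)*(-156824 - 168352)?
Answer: -19491/80085488794 ≈ -2.4338e-7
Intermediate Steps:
u(R) = 2*R
Z = -80085645984 (Z = 246284*(-325176) = -80085645984)
z = 53406 (z = 45 + 9*(2*(-2) + 81)**2 = 45 + 9*(-4 + 81)**2 = 45 + 9*77**2 = 45 + 9*5929 = 45 + 53361 = 53406)
(-33915 + z)/(-1*(-157190) + Z) = (-33915 + 53406)/(-1*(-157190) - 80085645984) = 19491/(157190 - 80085645984) = 19491/(-80085488794) = 19491*(-1/80085488794) = -19491/80085488794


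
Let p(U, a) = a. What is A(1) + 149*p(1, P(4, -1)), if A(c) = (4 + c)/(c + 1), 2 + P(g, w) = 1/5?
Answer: -2657/10 ≈ -265.70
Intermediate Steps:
P(g, w) = -9/5 (P(g, w) = -2 + 1/5 = -9/5)
A(c) = (4 + c)/(1 + c)
A(1) + 149*p(1, P(4, -1)) = (4 + 1)/(1 + 1) + 149*(-9/5) = 5/2 - 1341/5 = -2657/10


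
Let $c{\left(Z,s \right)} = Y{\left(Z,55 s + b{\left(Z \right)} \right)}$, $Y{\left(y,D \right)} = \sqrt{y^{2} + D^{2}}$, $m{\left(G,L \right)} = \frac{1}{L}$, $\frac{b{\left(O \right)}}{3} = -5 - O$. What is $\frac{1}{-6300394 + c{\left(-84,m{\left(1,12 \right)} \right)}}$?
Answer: $- \frac{907256736}{5716074886533719} - \frac{12 \sqrt{9420265}}{5716074886533719} \approx -1.5873 \cdot 10^{-7}$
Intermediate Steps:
$b{\left(O \right)} = -15 - 3 O$ ($b{\left(O \right)} = 3 \left(-5 - O\right) = -15 - 3 O$)
$Y{\left(y,D \right)} = \sqrt{D^{2} + y^{2}}$
$c{\left(Z,s \right)} = \sqrt{Z^{2} + \left(-15 - 3 Z + 55 s\right)^{2}}$ ($c{\left(Z,s \right)} = \sqrt{\left(55 s - \left(15 + 3 Z\right)\right)^{2} + Z^{2}} = \sqrt{\left(-15 - 3 Z + 55 s\right)^{2} + Z^{2}} = \sqrt{Z^{2} + \left(-15 - 3 Z + 55 s\right)^{2}}$)
$\frac{1}{-6300394 + c{\left(-84,m{\left(1,12 \right)} \right)}} = \frac{1}{-6300394 + \sqrt{\left(-84\right)^{2} + \left(15 - \frac{55}{12} + 3 \left(-84\right)\right)^{2}}} = \frac{1}{-6300394 + \sqrt{7056 + \left(15 - \frac{55}{12} - 252\right)^{2}}} = \frac{1}{-6300394 + \sqrt{7056 + \left(- \frac{2899}{12}\right)^{2}}} = \frac{1}{-6300394 + \sqrt{7056 + \frac{8404201}{144}}} = \frac{1}{-6300394 + \sqrt{\frac{9420265}{144}}} = \frac{1}{-6300394 + \frac{\sqrt{9420265}}{12}}$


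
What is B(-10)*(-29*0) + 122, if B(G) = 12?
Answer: 122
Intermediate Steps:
B(-10)*(-29*0) + 122 = 12*(-29*0) + 122 = 12*0 + 122 = 0 + 122 = 122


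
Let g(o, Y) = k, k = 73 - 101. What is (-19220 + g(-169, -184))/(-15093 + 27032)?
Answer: -19248/11939 ≈ -1.6122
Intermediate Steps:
k = -28
g(o, Y) = -28
(-19220 + g(-169, -184))/(-15093 + 27032) = (-19220 - 28)/(-15093 + 27032) = -19248/11939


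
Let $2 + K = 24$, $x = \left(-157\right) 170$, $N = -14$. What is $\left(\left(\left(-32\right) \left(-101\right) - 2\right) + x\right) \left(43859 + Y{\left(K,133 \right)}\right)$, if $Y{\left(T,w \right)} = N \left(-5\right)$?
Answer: $-1030574340$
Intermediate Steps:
$x = -26690$
$K = 22$ ($K = -2 + 24 = 22$)
$Y{\left(T,w \right)} = 70$ ($Y{\left(T,w \right)} = \left(-14\right) \left(-5\right) = 70$)
$\left(\left(\left(-32\right) \left(-101\right) - 2\right) + x\right) \left(43859 + Y{\left(K,133 \right)}\right) = \left(\left(\left(-32\right) \left(-101\right) - 2\right) - 26690\right) \left(43859 + 70\right) = \left(\left(3232 - 2\right) - 26690\right) 43929 = \left(3230 - 26690\right) 43929 = \left(-23460\right) 43929 = -1030574340$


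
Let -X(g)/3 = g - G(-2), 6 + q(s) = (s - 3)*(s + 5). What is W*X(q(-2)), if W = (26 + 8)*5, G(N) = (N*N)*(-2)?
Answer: 6630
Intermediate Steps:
G(N) = -2*N² (G(N) = N²*(-2) = -2*N²)
q(s) = -6 + (-3 + s)*(5 + s) (q(s) = -6 + (s - 3)*(s + 5) = -6 + (-3 + s)*(5 + s))
X(g) = -24 - 3*g (X(g) = -3*(g - (-2)*(-2)²) = -3*(g - (-2)*4) = -3*(g - 1*(-8)) = -3*(g + 8) = -3*(8 + g) = -24 - 3*g)
W = 170 (W = 34*5 = 170)
W*X(q(-2)) = 170*(-24 - 3*(-21 + (-2)² + 2*(-2))) = 170*(-24 - 3*(-21 + 4 - 4)) = 170*(-24 - 3*(-21)) = 170*(-24 + 63) = 170*39 = 6630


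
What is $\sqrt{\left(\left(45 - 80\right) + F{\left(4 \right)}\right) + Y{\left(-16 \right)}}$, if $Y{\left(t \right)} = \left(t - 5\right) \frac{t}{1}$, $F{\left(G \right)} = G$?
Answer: $\sqrt{305} \approx 17.464$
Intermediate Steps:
$Y{\left(t \right)} = t \left(-5 + t\right)$ ($Y{\left(t \right)} = \left(t - 5\right) t 1 = \left(-5 + t\right) t = t \left(-5 + t\right)$)
$\sqrt{\left(\left(45 - 80\right) + F{\left(4 \right)}\right) + Y{\left(-16 \right)}} = \sqrt{\left(\left(45 - 80\right) + 4\right) - 16 \left(-5 - 16\right)} = \sqrt{\left(\left(45 - 80\right) + 4\right) - -336} = \sqrt{\left(\left(45 - 80\right) + 4\right) + 336} = \sqrt{\left(-35 + 4\right) + 336} = \sqrt{-31 + 336} = \sqrt{305}$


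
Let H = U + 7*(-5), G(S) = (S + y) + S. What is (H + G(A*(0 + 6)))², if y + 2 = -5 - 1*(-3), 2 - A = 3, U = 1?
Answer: 2500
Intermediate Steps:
A = -1 (A = 2 - 1*3 = 2 - 3 = -1)
y = -4 (y = -2 + (-5 - 1*(-3)) = -2 + (-5 + 3) = -2 - 2 = -4)
G(S) = -4 + 2*S (G(S) = (S - 4) + S = (-4 + S) + S = -4 + 2*S)
H = -34 (H = 1 + 7*(-5) = 1 - 35 = -34)
(H + G(A*(0 + 6)))² = (-34 + (-4 + 2*(-(0 + 6))))² = (-34 + (-4 + 2*(-1*6)))² = (-34 + (-4 + 2*(-6)))² = (-34 + (-4 - 12))² = (-34 - 16)² = (-50)² = 2500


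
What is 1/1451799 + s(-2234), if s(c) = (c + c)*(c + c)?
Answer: 28982298280177/1451799 ≈ 1.9963e+7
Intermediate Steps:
s(c) = 4*c**2 (s(c) = (2*c)*(2*c) = 4*c**2)
1/1451799 + s(-2234) = 1/1451799 + 4*(-2234)**2 = 1/1451799 + 4*4990756 = 1/1451799 + 19963024 = 28982298280177/1451799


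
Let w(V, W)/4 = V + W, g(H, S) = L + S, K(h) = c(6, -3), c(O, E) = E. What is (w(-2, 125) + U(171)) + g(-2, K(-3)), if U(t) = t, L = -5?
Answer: 655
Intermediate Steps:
K(h) = -3
g(H, S) = -5 + S
w(V, W) = 4*V + 4*W (w(V, W) = 4*(V + W) = 4*V + 4*W)
(w(-2, 125) + U(171)) + g(-2, K(-3)) = ((4*(-2) + 4*125) + 171) + (-5 - 3) = ((-8 + 500) + 171) - 8 = (492 + 171) - 8 = 663 - 8 = 655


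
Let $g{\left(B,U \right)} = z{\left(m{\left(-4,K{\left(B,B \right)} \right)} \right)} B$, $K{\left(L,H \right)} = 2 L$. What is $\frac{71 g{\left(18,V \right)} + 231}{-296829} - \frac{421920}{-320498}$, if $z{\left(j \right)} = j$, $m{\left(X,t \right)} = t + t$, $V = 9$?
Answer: $\frac{15945518779}{15855516807} \approx 1.0057$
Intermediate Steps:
$m{\left(X,t \right)} = 2 t$
$g{\left(B,U \right)} = 4 B^{2}$ ($g{\left(B,U \right)} = 2 \cdot 2 B B = 4 B B = 4 B^{2}$)
$\frac{71 g{\left(18,V \right)} + 231}{-296829} - \frac{421920}{-320498} = \frac{71 \cdot 4 \cdot 18^{2} + 231}{-296829} - \frac{421920}{-320498} = \left(71 \cdot 4 \cdot 324 + 231\right) \left(- \frac{1}{296829}\right) - - \frac{210960}{160249} = \left(71 \cdot 1296 + 231\right) \left(- \frac{1}{296829}\right) + \frac{210960}{160249} = \left(92016 + 231\right) \left(- \frac{1}{296829}\right) + \frac{210960}{160249} = 92247 \left(- \frac{1}{296829}\right) + \frac{210960}{160249} = - \frac{30749}{98943} + \frac{210960}{160249} = \frac{15945518779}{15855516807}$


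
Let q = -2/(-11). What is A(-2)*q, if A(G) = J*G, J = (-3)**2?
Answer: -36/11 ≈ -3.2727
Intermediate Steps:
J = 9
q = 2/11 (q = -2*(-1/11) = 2/11 ≈ 0.18182)
A(G) = 9*G
A(-2)*q = (9*(-2))*(2/11) = -18*2/11 = -36/11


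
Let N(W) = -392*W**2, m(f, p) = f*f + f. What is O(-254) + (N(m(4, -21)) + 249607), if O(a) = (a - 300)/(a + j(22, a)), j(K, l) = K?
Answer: 10765889/116 ≈ 92809.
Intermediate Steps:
m(f, p) = f + f**2 (m(f, p) = f**2 + f = f + f**2)
O(a) = (-300 + a)/(22 + a) (O(a) = (a - 300)/(a + 22) = (-300 + a)/(22 + a))
O(-254) + (N(m(4, -21)) + 249607) = (-300 - 254)/(22 - 254) + (-392*16*(1 + 4)**2 + 249607) = -554/(-232) + (-392*(4*5)**2 + 249607) = -1/232*(-554) + (-392*20**2 + 249607) = 277/116 + (-392*400 + 249607) = 277/116 + (-156800 + 249607) = 277/116 + 92807 = 10765889/116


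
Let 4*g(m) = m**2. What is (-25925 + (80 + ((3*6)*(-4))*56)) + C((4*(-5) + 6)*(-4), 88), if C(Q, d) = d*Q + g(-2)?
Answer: -24948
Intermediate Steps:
g(m) = m**2/4
C(Q, d) = 1 + Q*d (C(Q, d) = d*Q + (1/4)*(-2)**2 = Q*d + (1/4)*4 = Q*d + 1 = 1 + Q*d)
(-25925 + (80 + ((3*6)*(-4))*56)) + C((4*(-5) + 6)*(-4), 88) = (-25925 + (80 + ((3*6)*(-4))*56)) + (1 + ((4*(-5) + 6)*(-4))*88) = (-25925 + (80 + (18*(-4))*56)) + (1 + ((-20 + 6)*(-4))*88) = (-25925 + (80 - 72*56)) + (1 - 14*(-4)*88) = (-25925 + (80 - 4032)) + (1 + 56*88) = (-25925 - 3952) + (1 + 4928) = -29877 + 4929 = -24948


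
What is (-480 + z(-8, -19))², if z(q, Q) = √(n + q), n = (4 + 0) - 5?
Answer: 230391 - 2880*I ≈ 2.3039e+5 - 2880.0*I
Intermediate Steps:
n = -1 (n = 4 - 5 = -1)
z(q, Q) = √(-1 + q)
(-480 + z(-8, -19))² = (-480 + √(-1 - 8))² = (-480 + √(-9))² = (-480 + 3*I)²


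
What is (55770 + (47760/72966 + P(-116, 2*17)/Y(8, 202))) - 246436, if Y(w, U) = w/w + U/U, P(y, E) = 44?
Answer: -2318413724/12161 ≈ -1.9064e+5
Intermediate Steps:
Y(w, U) = 2 (Y(w, U) = 1 + 1 = 2)
(55770 + (47760/72966 + P(-116, 2*17)/Y(8, 202))) - 246436 = (55770 + (47760/72966 + 44/2)) - 246436 = (55770 + (47760*(1/72966) + 44*(½))) - 246436 = (55770 + (7960/12161 + 22)) - 246436 = (55770 + 275502/12161) - 246436 = 678494472/12161 - 246436 = -2318413724/12161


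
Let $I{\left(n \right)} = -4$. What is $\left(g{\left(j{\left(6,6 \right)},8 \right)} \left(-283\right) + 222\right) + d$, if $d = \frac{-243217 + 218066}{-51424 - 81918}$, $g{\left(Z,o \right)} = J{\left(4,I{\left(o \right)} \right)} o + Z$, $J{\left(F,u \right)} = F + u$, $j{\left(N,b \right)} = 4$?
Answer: $- \frac{121316069}{133342} \approx -909.81$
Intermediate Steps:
$g{\left(Z,o \right)} = Z$ ($g{\left(Z,o \right)} = \left(4 - 4\right) o + Z = 0 o + Z = 0 + Z = Z$)
$d = \frac{25151}{133342}$ ($d = - \frac{25151}{-133342} = \left(-25151\right) \left(- \frac{1}{133342}\right) = \frac{25151}{133342} \approx 0.18862$)
$\left(g{\left(j{\left(6,6 \right)},8 \right)} \left(-283\right) + 222\right) + d = \left(4 \left(-283\right) + 222\right) + \frac{25151}{133342} = \left(-1132 + 222\right) + \frac{25151}{133342} = -910 + \frac{25151}{133342} = - \frac{121316069}{133342}$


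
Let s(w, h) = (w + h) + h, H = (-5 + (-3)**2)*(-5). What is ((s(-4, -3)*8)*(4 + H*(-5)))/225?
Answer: -1664/45 ≈ -36.978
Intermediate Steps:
H = -20 (H = (-5 + 9)*(-5) = 4*(-5) = -20)
s(w, h) = w + 2*h (s(w, h) = (h + w) + h = w + 2*h)
((s(-4, -3)*8)*(4 + H*(-5)))/225 = (((-4 + 2*(-3))*8)*(4 - 20*(-5)))/225 = (((-4 - 6)*8)*(4 + 100))*(1/225) = (-10*8*104)*(1/225) = -80*104*(1/225) = -8320*1/225 = -1664/45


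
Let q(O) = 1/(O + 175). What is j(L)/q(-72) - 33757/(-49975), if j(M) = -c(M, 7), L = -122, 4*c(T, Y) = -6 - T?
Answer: -149241568/49975 ≈ -2986.3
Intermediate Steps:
c(T, Y) = -3/2 - T/4 (c(T, Y) = (-6 - T)/4 = -3/2 - T/4)
j(M) = 3/2 + M/4 (j(M) = -(-3/2 - M/4) = 3/2 + M/4)
q(O) = 1/(175 + O)
j(L)/q(-72) - 33757/(-49975) = (3/2 + (¼)*(-122))/(1/(175 - 72)) - 33757/(-49975) = (3/2 - 61/2)/(1/103) - 33757*(-1/49975) = -29/1/103 + 33757/49975 = -29*103 + 33757/49975 = -2987 + 33757/49975 = -149241568/49975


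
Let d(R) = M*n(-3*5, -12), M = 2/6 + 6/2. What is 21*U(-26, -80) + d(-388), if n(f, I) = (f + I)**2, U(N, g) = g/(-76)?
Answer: 46590/19 ≈ 2452.1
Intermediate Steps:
U(N, g) = -g/76 (U(N, g) = g*(-1/76) = -g/76)
n(f, I) = (I + f)**2
M = 10/3 (M = 2*(1/6) + 6*(1/2) = 1/3 + 3 = 10/3 ≈ 3.3333)
d(R) = 2430 (d(R) = 10*(-12 - 3*5)**2/3 = 10*(-12 - 15)**2/3 = (10/3)*(-27)**2 = (10/3)*729 = 2430)
21*U(-26, -80) + d(-388) = 21*(-1/76*(-80)) + 2430 = 21*(20/19) + 2430 = 420/19 + 2430 = 46590/19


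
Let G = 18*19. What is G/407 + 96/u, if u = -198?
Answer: 434/1221 ≈ 0.35545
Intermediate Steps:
G = 342
G/407 + 96/u = 342/407 + 96/(-198) = 342*(1/407) + 96*(-1/198) = 342/407 - 16/33 = 434/1221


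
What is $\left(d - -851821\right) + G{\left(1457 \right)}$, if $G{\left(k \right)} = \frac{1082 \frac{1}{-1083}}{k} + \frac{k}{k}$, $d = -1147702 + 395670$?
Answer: $\frac{157461733408}{1577931} \approx 99790.0$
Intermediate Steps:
$d = -752032$
$G{\left(k \right)} = 1 - \frac{1082}{1083 k}$ ($G{\left(k \right)} = \frac{1082 \left(- \frac{1}{1083}\right)}{k} + 1 = - \frac{1082}{1083 k} + 1 = 1 - \frac{1082}{1083 k}$)
$\left(d - -851821\right) + G{\left(1457 \right)} = \left(-752032 - -851821\right) + \frac{- \frac{1082}{1083} + 1457}{1457} = \left(-752032 + 851821\right) + \frac{1}{1457} \cdot \frac{1576849}{1083} = 99789 + \frac{1576849}{1577931} = \frac{157461733408}{1577931}$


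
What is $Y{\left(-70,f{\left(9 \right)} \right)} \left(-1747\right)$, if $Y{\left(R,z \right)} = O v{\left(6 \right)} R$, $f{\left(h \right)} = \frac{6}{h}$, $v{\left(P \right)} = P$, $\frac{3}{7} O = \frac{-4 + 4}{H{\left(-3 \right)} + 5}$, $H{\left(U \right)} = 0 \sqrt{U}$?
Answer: $0$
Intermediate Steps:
$H{\left(U \right)} = 0$
$O = 0$ ($O = \frac{7 \frac{-4 + 4}{0 + 5}}{3} = \frac{7 \cdot \frac{0}{5}}{3} = \frac{7 \cdot 0 \cdot \frac{1}{5}}{3} = \frac{7}{3} \cdot 0 = 0$)
$Y{\left(R,z \right)} = 0$ ($Y{\left(R,z \right)} = 0 \cdot 6 R = 0 R = 0$)
$Y{\left(-70,f{\left(9 \right)} \right)} \left(-1747\right) = 0 \left(-1747\right) = 0$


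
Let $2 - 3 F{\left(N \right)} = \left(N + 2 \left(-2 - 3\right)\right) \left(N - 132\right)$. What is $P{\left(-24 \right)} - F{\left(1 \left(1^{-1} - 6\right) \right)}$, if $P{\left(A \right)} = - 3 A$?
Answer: $\frac{2269}{3} \approx 756.33$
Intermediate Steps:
$F{\left(N \right)} = \frac{2}{3} - \frac{\left(-132 + N\right) \left(-10 + N\right)}{3}$ ($F{\left(N \right)} = \frac{2}{3} - \frac{\left(N + 2 \left(-2 - 3\right)\right) \left(N - 132\right)}{3} = \frac{2}{3} - \frac{\left(N + 2 \left(-5\right)\right) \left(-132 + N\right)}{3} = \frac{2}{3} - \frac{\left(N - 10\right) \left(-132 + N\right)}{3} = \frac{2}{3} - \frac{\left(-10 + N\right) \left(-132 + N\right)}{3} = \frac{2}{3} - \frac{\left(-132 + N\right) \left(-10 + N\right)}{3}$)
$P{\left(-24 \right)} - F{\left(1 \left(1^{-1} - 6\right) \right)} = \left(-3\right) \left(-24\right) - \left(- \frac{1318}{3} - \frac{\left(1 \left(1^{-1} - 6\right)\right)^{2}}{3} + \frac{142 \cdot 1 \left(1^{-1} - 6\right)}{3}\right) = 72 - \left(- \frac{1318}{3} - \frac{\left(1 \left(1 - 6\right)\right)^{2}}{3} + \frac{142 \cdot 1 \left(1 - 6\right)}{3}\right) = 72 - \left(- \frac{1318}{3} - \frac{\left(1 \left(-5\right)\right)^{2}}{3} + \frac{142 \cdot 1 \left(-5\right)}{3}\right) = 72 - \left(- \frac{1318}{3} - \frac{\left(-5\right)^{2}}{3} + \frac{142}{3} \left(-5\right)\right) = 72 - \left(- \frac{1318}{3} - \frac{25}{3} - \frac{710}{3}\right) = 72 - - \frac{2053}{3} = 72 + \frac{2053}{3} = \frac{2269}{3}$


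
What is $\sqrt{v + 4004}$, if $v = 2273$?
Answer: $\sqrt{6277} \approx 79.228$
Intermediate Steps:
$\sqrt{v + 4004} = \sqrt{2273 + 4004} = \sqrt{6277}$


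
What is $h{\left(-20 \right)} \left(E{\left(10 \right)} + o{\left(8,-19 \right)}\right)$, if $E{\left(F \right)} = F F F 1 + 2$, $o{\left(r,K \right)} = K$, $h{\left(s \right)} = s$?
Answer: $-19660$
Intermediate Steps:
$E{\left(F \right)} = 2 + F^{3}$ ($E{\left(F \right)} = F^{2} F 1 + 2 = F^{3} \cdot 1 + 2 = F^{3} + 2 = 2 + F^{3}$)
$h{\left(-20 \right)} \left(E{\left(10 \right)} + o{\left(8,-19 \right)}\right) = - 20 \left(\left(2 + 10^{3}\right) - 19\right) = - 20 \left(\left(2 + 1000\right) - 19\right) = - 20 \left(1002 - 19\right) = \left(-20\right) 983 = -19660$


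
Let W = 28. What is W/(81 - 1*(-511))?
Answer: 7/148 ≈ 0.047297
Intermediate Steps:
W/(81 - 1*(-511)) = 28/(81 - 1*(-511)) = 28/(81 + 511) = 28/592 = 28*(1/592) = 7/148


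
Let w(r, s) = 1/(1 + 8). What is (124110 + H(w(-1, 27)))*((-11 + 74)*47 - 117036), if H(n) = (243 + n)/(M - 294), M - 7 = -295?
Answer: -1373306658100/97 ≈ -1.4158e+10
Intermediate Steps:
M = -288 (M = 7 - 295 = -288)
w(r, s) = ⅑ (w(r, s) = 1/9 = ⅑)
H(n) = -81/194 - n/582 (H(n) = (243 + n)/(-288 - 294) = (243 + n)/(-582) = (243 + n)*(-1/582) = -81/194 - n/582)
(124110 + H(w(-1, 27)))*((-11 + 74)*47 - 117036) = (124110 + (-81/194 - 1/582*⅑))*((-11 + 74)*47 - 117036) = (124110 + (-81/194 - 1/5238))*(63*47 - 117036) = (124110 - 1094/2619)*(2961 - 117036) = (325042996/2619)*(-114075) = -1373306658100/97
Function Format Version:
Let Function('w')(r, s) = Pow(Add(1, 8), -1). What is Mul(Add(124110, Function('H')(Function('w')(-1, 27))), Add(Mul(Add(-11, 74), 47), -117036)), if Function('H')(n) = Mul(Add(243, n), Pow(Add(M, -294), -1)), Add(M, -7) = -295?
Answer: Rational(-1373306658100, 97) ≈ -1.4158e+10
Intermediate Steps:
M = -288 (M = Add(7, -295) = -288)
Function('w')(r, s) = Rational(1, 9) (Function('w')(r, s) = Pow(9, -1) = Rational(1, 9))
Function('H')(n) = Add(Rational(-81, 194), Mul(Rational(-1, 582), n)) (Function('H')(n) = Mul(Add(243, n), Pow(Add(-288, -294), -1)) = Mul(Add(243, n), Pow(-582, -1)) = Mul(Add(243, n), Rational(-1, 582)) = Add(Rational(-81, 194), Mul(Rational(-1, 582), n)))
Mul(Add(124110, Function('H')(Function('w')(-1, 27))), Add(Mul(Add(-11, 74), 47), -117036)) = Mul(Add(124110, Add(Rational(-81, 194), Mul(Rational(-1, 582), Rational(1, 9)))), Add(Mul(Add(-11, 74), 47), -117036)) = Mul(Add(124110, Add(Rational(-81, 194), Rational(-1, 5238))), Add(Mul(63, 47), -117036)) = Mul(Add(124110, Rational(-1094, 2619)), Add(2961, -117036)) = Mul(Rational(325042996, 2619), -114075) = Rational(-1373306658100, 97)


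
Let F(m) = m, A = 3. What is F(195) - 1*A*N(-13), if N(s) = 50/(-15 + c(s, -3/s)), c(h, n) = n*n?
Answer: 86320/421 ≈ 205.04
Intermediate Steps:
c(h, n) = n²
N(s) = 50/(-15 + 9/s²) (N(s) = 50/(-15 + (-3/s)²) = 50/(-15 + 9/s²))
F(195) - 1*A*N(-13) = 195 - 1*3*(50/3)*(-13)²/(3 - 5*(-13)²) = 195 - 3*(50/3)*169/(3 - 5*169) = 195 - 3*(50/3)*169/(3 - 845) = 195 - 3*(50/3)*169/(-842) = 195 - 3*(50/3)*169*(-1/842) = 195 - 3*(-4225)/1263 = 195 - 1*(-4225/421) = 195 + 4225/421 = 86320/421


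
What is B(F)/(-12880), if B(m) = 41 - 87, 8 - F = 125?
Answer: 1/280 ≈ 0.0035714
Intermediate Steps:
F = -117 (F = 8 - 1*125 = 8 - 125 = -117)
B(m) = -46
B(F)/(-12880) = -46/(-12880) = -46*(-1/12880) = 1/280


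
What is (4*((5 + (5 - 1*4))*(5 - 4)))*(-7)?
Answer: -168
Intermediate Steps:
(4*((5 + (5 - 1*4))*(5 - 4)))*(-7) = (4*((5 + (5 - 4))*1))*(-7) = (4*((5 + 1)*1))*(-7) = (4*(6*1))*(-7) = (4*6)*(-7) = 24*(-7) = -168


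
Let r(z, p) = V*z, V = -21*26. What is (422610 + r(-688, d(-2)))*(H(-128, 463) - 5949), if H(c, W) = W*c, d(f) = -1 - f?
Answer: -52056798954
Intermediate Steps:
V = -546
r(z, p) = -546*z
(422610 + r(-688, d(-2)))*(H(-128, 463) - 5949) = (422610 - 546*(-688))*(463*(-128) - 5949) = (422610 + 375648)*(-59264 - 5949) = 798258*(-65213) = -52056798954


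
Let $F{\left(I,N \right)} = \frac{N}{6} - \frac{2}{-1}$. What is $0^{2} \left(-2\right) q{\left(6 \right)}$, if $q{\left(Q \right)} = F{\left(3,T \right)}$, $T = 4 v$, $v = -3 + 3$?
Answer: $0$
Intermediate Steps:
$v = 0$
$T = 0$ ($T = 4 \cdot 0 = 0$)
$F{\left(I,N \right)} = 2 + \frac{N}{6}$ ($F{\left(I,N \right)} = N \frac{1}{6} - -2 = \frac{N}{6} + 2 = 2 + \frac{N}{6}$)
$q{\left(Q \right)} = 2$ ($q{\left(Q \right)} = 2 + \frac{1}{6} \cdot 0 = 2 + 0 = 2$)
$0^{2} \left(-2\right) q{\left(6 \right)} = 0^{2} \left(-2\right) 2 = 0 \left(-2\right) 2 = 0 \cdot 2 = 0$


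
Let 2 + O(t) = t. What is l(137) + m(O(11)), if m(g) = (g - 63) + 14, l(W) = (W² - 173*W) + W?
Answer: -4835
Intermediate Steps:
O(t) = -2 + t
l(W) = W² - 172*W
m(g) = -49 + g (m(g) = (-63 + g) + 14 = -49 + g)
l(137) + m(O(11)) = 137*(-172 + 137) + (-49 + (-2 + 11)) = 137*(-35) + (-49 + 9) = -4795 - 40 = -4835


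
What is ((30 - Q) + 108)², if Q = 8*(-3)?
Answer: 26244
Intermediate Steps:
Q = -24
((30 - Q) + 108)² = ((30 - 1*(-24)) + 108)² = ((30 + 24) + 108)² = (54 + 108)² = 162² = 26244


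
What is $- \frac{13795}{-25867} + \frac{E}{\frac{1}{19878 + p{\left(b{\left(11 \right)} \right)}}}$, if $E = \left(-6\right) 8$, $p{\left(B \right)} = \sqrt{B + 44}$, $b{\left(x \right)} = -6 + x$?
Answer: $- \frac{24689520365}{25867} \approx -9.5448 \cdot 10^{5}$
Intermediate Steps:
$p{\left(B \right)} = \sqrt{44 + B}$
$E = -48$
$- \frac{13795}{-25867} + \frac{E}{\frac{1}{19878 + p{\left(b{\left(11 \right)} \right)}}} = - \frac{13795}{-25867} - \frac{48}{\frac{1}{19878 + \sqrt{44 + \left(-6 + 11\right)}}} = \left(-13795\right) \left(- \frac{1}{25867}\right) - \frac{48}{\frac{1}{19878 + \sqrt{44 + 5}}} = \frac{13795}{25867} - \frac{48}{\frac{1}{19878 + \sqrt{49}}} = \frac{13795}{25867} - \frac{48}{\frac{1}{19878 + 7}} = \frac{13795}{25867} - \frac{48}{\frac{1}{19885}} = \frac{13795}{25867} - 48 \frac{1}{\frac{1}{19885}} = \frac{13795}{25867} - 954480 = - \frac{24689520365}{25867}$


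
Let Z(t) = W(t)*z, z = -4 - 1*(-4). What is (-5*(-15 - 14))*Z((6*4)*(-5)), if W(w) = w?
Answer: 0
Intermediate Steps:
z = 0 (z = -4 + 4 = 0)
Z(t) = 0 (Z(t) = t*0 = 0)
(-5*(-15 - 14))*Z((6*4)*(-5)) = -5*(-15 - 14)*0 = -5*(-29)*0 = 145*0 = 0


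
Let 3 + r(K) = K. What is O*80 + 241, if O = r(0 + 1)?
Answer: 81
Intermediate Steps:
r(K) = -3 + K
O = -2 (O = -3 + (0 + 1) = -3 + 1 = -2)
O*80 + 241 = -2*80 + 241 = -160 + 241 = 81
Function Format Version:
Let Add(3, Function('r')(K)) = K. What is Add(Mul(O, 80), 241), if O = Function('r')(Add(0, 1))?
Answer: 81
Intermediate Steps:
Function('r')(K) = Add(-3, K)
O = -2 (O = Add(-3, Add(0, 1)) = Add(-3, 1) = -2)
Add(Mul(O, 80), 241) = Add(Mul(-2, 80), 241) = Add(-160, 241) = 81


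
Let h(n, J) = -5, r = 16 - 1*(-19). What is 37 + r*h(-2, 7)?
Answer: -138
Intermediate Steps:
r = 35 (r = 16 + 19 = 35)
37 + r*h(-2, 7) = 37 + 35*(-5) = 37 - 175 = -138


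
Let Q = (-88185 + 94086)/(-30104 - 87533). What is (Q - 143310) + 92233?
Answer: -6008550950/117637 ≈ -51077.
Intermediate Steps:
Q = -5901/117637 (Q = 5901/(-117637) = 5901*(-1/117637) = -5901/117637 ≈ -0.050163)
(Q - 143310) + 92233 = (-5901/117637 - 143310) + 92233 = -16858564371/117637 + 92233 = -6008550950/117637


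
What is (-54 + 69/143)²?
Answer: 58568409/20449 ≈ 2864.1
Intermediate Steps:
(-54 + 69/143)² = (-7653/143)² = 58568409/20449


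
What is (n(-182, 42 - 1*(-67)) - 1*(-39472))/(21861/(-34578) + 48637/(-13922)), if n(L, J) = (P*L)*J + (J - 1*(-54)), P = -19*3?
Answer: -15650696974481/55169973 ≈ -2.8368e+5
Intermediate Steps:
P = -57
n(L, J) = 54 + J - 57*J*L (n(L, J) = (-57*L)*J + (J - 1*(-54)) = -57*J*L + (J + 54) = -57*J*L + (54 + J) = 54 + J - 57*J*L)
(n(-182, 42 - 1*(-67)) - 1*(-39472))/(21861/(-34578) + 48637/(-13922)) = ((54 + (42 - 1*(-67)) - 57*(42 - 1*(-67))*(-182)) - 1*(-39472))/(21861/(-34578) + 48637/(-13922)) = ((54 + (42 + 67) - 57*(42 + 67)*(-182)) + 39472)/(21861*(-1/34578) + 48637*(-1/13922)) = ((54 + 109 - 57*109*(-182)) + 39472)/(-2429/3842 - 48637/13922) = ((54 + 109 + 1130766) + 39472)/(-55169973/13372081) = (1130929 + 39472)*(-13372081/55169973) = 1170401*(-13372081/55169973) = -15650696974481/55169973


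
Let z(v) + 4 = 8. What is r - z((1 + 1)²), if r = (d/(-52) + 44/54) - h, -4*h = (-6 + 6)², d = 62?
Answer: -3073/702 ≈ -4.3775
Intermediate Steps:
z(v) = 4 (z(v) = -4 + 8 = 4)
h = 0 (h = -(-6 + 6)²/4 = -¼*0² = -¼*0 = 0)
r = -265/702 (r = (62/(-52) + 44/54) - 1*0 = (62*(-1/52) + 44*(1/54)) + 0 = (-31/26 + 22/27) + 0 = -265/702 + 0 = -265/702 ≈ -0.37749)
r - z((1 + 1)²) = -265/702 - 1*4 = -265/702 - 4 = -3073/702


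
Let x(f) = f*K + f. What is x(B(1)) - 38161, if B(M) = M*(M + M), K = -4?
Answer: -38167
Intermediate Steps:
B(M) = 2*M**2 (B(M) = M*(2*M) = 2*M**2)
x(f) = -3*f (x(f) = f*(-4) + f = -4*f + f = -3*f)
x(B(1)) - 38161 = -6*1**2 - 38161 = -6 - 38161 = -38167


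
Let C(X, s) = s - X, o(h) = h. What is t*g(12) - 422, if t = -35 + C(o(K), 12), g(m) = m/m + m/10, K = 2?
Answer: -477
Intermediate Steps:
g(m) = 1 + m/10 (g(m) = 1 + m*(⅒) = 1 + m/10)
t = -25 (t = -35 + (12 - 1*2) = -35 + (12 - 2) = -35 + 10 = -25)
t*g(12) - 422 = -25*(1 + (⅒)*12) - 422 = -25*(1 + 6/5) - 422 = -25*11/5 - 422 = -55 - 422 = -477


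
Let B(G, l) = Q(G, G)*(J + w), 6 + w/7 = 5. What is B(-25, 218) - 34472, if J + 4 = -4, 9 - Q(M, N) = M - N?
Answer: -34607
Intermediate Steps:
Q(M, N) = 9 + N - M (Q(M, N) = 9 - (M - N) = 9 + (N - M) = 9 + N - M)
J = -8 (J = -4 - 4 = -8)
w = -7 (w = -42 + 7*5 = -42 + 35 = -7)
B(G, l) = -135 (B(G, l) = (9 + G - G)*(-8 - 7) = 9*(-15) = -135)
B(-25, 218) - 34472 = -135 - 34472 = -34607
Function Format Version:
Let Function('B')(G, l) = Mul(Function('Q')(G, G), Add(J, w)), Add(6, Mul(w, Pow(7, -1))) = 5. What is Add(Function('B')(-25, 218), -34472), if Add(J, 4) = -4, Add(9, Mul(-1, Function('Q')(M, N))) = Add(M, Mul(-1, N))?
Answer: -34607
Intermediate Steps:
Function('Q')(M, N) = Add(9, N, Mul(-1, M)) (Function('Q')(M, N) = Add(9, Mul(-1, Add(M, Mul(-1, N)))) = Add(9, Add(N, Mul(-1, M))) = Add(9, N, Mul(-1, M)))
J = -8 (J = Add(-4, -4) = -8)
w = -7 (w = Add(-42, Mul(7, 5)) = Add(-42, 35) = -7)
Function('B')(G, l) = -135 (Function('B')(G, l) = Mul(Add(9, G, Mul(-1, G)), Add(-8, -7)) = Mul(9, -15) = -135)
Add(Function('B')(-25, 218), -34472) = Add(-135, -34472) = -34607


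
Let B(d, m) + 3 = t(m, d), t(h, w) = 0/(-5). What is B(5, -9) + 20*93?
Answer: 1857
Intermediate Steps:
t(h, w) = 0 (t(h, w) = 0*(-1/5) = 0)
B(d, m) = -3 (B(d, m) = -3 + 0 = -3)
B(5, -9) + 20*93 = -3 + 20*93 = -3 + 1860 = 1857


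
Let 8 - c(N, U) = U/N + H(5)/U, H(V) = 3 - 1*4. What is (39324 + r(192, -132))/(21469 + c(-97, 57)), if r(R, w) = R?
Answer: 218483964/118749679 ≈ 1.8399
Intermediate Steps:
H(V) = -1 (H(V) = 3 - 4 = -1)
c(N, U) = 8 + 1/U - U/N (c(N, U) = 8 - (U/N - 1/U) = 8 - (-1/U + U/N) = 8 + (1/U - U/N) = 8 + 1/U - U/N)
(39324 + r(192, -132))/(21469 + c(-97, 57)) = (39324 + 192)/(21469 + (8 + 1/57 - 1*57/(-97))) = 39516/(21469 + (8 + 1/57 - 1*57*(-1/97))) = 39516/(21469 + (8 + 1/57 + 57/97)) = 39516/(21469 + 47578/5529) = 39516/(118749679/5529) = 39516*(5529/118749679) = 218483964/118749679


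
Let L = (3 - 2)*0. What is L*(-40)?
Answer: 0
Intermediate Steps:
L = 0 (L = 1*0 = 0)
L*(-40) = 0*(-40) = 0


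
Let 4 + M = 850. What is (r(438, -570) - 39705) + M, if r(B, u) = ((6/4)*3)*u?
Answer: -41424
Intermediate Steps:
M = 846 (M = -4 + 850 = 846)
r(B, u) = 9*u/2 (r(B, u) = ((6*(¼))*3)*u = ((3/2)*3)*u = 9*u/2)
(r(438, -570) - 39705) + M = ((9/2)*(-570) - 39705) + 846 = (-2565 - 39705) + 846 = -42270 + 846 = -41424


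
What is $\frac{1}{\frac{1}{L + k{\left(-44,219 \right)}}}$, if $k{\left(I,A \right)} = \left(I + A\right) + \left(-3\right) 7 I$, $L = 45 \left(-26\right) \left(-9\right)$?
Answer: $11629$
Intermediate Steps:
$L = 10530$ ($L = \left(-1170\right) \left(-9\right) = 10530$)
$k{\left(I,A \right)} = A - 20 I$ ($k{\left(I,A \right)} = \left(A + I\right) - 21 I = A - 20 I$)
$\frac{1}{\frac{1}{L + k{\left(-44,219 \right)}}} = \frac{1}{\frac{1}{10530 + \left(219 - -880\right)}} = \frac{1}{\frac{1}{10530 + \left(219 + 880\right)}} = \frac{1}{\frac{1}{10530 + 1099}} = \frac{1}{\frac{1}{11629}} = 11629$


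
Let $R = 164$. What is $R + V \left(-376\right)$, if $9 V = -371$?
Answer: $\frac{140972}{9} \approx 15664.0$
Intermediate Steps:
$V = - \frac{371}{9}$ ($V = \frac{1}{9} \left(-371\right) = - \frac{371}{9} \approx -41.222$)
$R + V \left(-376\right) = 164 - - \frac{139496}{9} = 164 + \frac{139496}{9} = \frac{140972}{9}$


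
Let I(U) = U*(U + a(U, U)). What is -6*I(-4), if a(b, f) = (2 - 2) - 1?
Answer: -120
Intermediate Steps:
a(b, f) = -1 (a(b, f) = 0 - 1 = -1)
I(U) = U*(-1 + U) (I(U) = U*(U - 1) = U*(-1 + U))
-6*I(-4) = -(-24)*(-1 - 4) = -(-24)*(-5) = -6*20 = -120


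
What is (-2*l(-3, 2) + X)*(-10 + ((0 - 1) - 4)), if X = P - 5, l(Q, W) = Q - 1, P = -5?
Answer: 30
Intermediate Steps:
l(Q, W) = -1 + Q
X = -10 (X = -5 - 5 = -10)
(-2*l(-3, 2) + X)*(-10 + ((0 - 1) - 4)) = (-2*(-1 - 3) - 10)*(-10 + ((0 - 1) - 4)) = (-2*(-4) - 10)*(-10 + (-1 - 4)) = (8 - 10)*(-10 - 5) = -2*(-15) = 30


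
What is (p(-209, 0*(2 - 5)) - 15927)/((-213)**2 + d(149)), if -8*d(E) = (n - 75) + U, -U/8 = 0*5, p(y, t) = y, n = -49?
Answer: -32272/90769 ≈ -0.35554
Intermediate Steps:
U = 0 (U = -0*5 = -8*0 = 0)
d(E) = 31/2 (d(E) = -((-49 - 75) + 0)/8 = -(-124 + 0)/8 = -1/8*(-124) = 31/2)
(p(-209, 0*(2 - 5)) - 15927)/((-213)**2 + d(149)) = (-209 - 15927)/((-213)**2 + 31/2) = -16136/(45369 + 31/2) = -16136/90769/2 = -16136*2/90769 = -32272/90769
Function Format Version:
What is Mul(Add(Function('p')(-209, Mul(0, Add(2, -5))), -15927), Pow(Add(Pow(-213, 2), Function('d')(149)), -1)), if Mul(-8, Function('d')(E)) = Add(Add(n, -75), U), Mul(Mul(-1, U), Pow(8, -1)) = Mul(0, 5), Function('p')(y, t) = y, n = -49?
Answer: Rational(-32272, 90769) ≈ -0.35554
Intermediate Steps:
U = 0 (U = Mul(-8, Mul(0, 5)) = Mul(-8, 0) = 0)
Function('d')(E) = Rational(31, 2) (Function('d')(E) = Mul(Rational(-1, 8), Add(Add(-49, -75), 0)) = Mul(Rational(-1, 8), Add(-124, 0)) = Mul(Rational(-1, 8), -124) = Rational(31, 2))
Mul(Add(Function('p')(-209, Mul(0, Add(2, -5))), -15927), Pow(Add(Pow(-213, 2), Function('d')(149)), -1)) = Mul(Add(-209, -15927), Pow(Add(Pow(-213, 2), Rational(31, 2)), -1)) = Mul(-16136, Pow(Add(45369, Rational(31, 2)), -1)) = Mul(-16136, Pow(Rational(90769, 2), -1)) = Mul(-16136, Rational(2, 90769)) = Rational(-32272, 90769)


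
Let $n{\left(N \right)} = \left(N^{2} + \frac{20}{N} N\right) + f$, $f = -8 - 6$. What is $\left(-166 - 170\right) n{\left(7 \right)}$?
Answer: $-18480$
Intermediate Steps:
$f = -14$ ($f = -8 - 6 = -14$)
$n{\left(N \right)} = 6 + N^{2}$ ($n{\left(N \right)} = \left(N^{2} + \frac{20}{N} N\right) - 14 = \left(N^{2} + 20\right) - 14 = \left(20 + N^{2}\right) - 14 = 6 + N^{2}$)
$\left(-166 - 170\right) n{\left(7 \right)} = \left(-166 - 170\right) \left(6 + 7^{2}\right) = - 336 \left(6 + 49\right) = \left(-336\right) 55 = -18480$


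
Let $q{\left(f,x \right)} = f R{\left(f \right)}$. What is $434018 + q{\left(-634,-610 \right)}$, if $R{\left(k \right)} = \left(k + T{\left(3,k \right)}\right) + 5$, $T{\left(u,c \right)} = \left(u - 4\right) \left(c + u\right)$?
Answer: $432750$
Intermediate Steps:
$T{\left(u,c \right)} = \left(-4 + u\right) \left(c + u\right)$
$R{\left(k \right)} = 2$ ($R{\left(k \right)} = \left(k - \left(12 - 9 + 4 k - k 3\right)\right) + 5 = \left(k + \left(9 - 4 k - 12 + 3 k\right)\right) + 5 = \left(k - \left(3 + k\right)\right) + 5 = -3 + 5 = 2$)
$q{\left(f,x \right)} = 2 f$ ($q{\left(f,x \right)} = f 2 = 2 f$)
$434018 + q{\left(-634,-610 \right)} = 434018 + 2 \left(-634\right) = 434018 - 1268 = 432750$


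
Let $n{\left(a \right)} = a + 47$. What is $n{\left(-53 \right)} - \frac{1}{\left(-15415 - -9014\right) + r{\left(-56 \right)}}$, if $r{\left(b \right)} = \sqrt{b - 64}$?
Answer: $- \frac{245831125}{40972921} + \frac{2 i \sqrt{30}}{40972921} \approx -5.9998 + 2.6736 \cdot 10^{-7} i$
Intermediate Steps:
$r{\left(b \right)} = \sqrt{-64 + b}$
$n{\left(a \right)} = 47 + a$
$n{\left(-53 \right)} - \frac{1}{\left(-15415 - -9014\right) + r{\left(-56 \right)}} = \left(47 - 53\right) - \frac{1}{\left(-15415 - -9014\right) + \sqrt{-64 - 56}} = -6 - \frac{1}{\left(-15415 + 9014\right) + \sqrt{-120}} = -6 - \frac{1}{-6401 + 2 i \sqrt{30}}$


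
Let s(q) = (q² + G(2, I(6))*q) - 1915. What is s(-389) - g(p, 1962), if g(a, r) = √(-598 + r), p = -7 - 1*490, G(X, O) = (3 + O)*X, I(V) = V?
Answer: 142404 - 2*√341 ≈ 1.4237e+5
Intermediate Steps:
G(X, O) = X*(3 + O)
p = -497 (p = -7 - 490 = -497)
s(q) = -1915 + q² + 18*q (s(q) = (q² + (2*(3 + 6))*q) - 1915 = (q² + (2*9)*q) - 1915 = (q² + 18*q) - 1915 = -1915 + q² + 18*q)
s(-389) - g(p, 1962) = (-1915 + (-389)² + 18*(-389)) - √(-598 + 1962) = (-1915 + 151321 - 7002) - √1364 = 142404 - 2*√341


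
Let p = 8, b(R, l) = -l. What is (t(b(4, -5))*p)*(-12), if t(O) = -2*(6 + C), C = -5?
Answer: 192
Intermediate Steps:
t(O) = -2 (t(O) = -2*(6 - 5) = -2*1 = -2)
(t(b(4, -5))*p)*(-12) = -2*8*(-12) = -16*(-12) = 192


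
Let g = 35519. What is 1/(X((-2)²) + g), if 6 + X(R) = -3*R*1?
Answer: 1/35501 ≈ 2.8168e-5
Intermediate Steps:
X(R) = -6 - 3*R (X(R) = -6 - 3*R*1 = -6 - 3*R)
1/(X((-2)²) + g) = 1/((-6 - 3*(-2)²) + 35519) = 1/((-6 - 3*4) + 35519) = 1/((-6 - 12) + 35519) = 1/(-18 + 35519) = 1/35501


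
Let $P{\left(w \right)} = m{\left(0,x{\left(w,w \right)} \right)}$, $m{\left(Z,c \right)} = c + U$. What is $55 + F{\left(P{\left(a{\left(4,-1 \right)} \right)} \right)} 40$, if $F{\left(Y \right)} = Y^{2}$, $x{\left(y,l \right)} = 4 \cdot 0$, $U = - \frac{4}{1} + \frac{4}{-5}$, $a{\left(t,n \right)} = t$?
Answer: $\frac{4883}{5} \approx 976.6$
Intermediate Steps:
$U = - \frac{24}{5}$ ($U = \left(-4\right) 1 + 4 \left(- \frac{1}{5}\right) = -4 - \frac{4}{5} = - \frac{24}{5} \approx -4.8$)
$x{\left(y,l \right)} = 0$
$m{\left(Z,c \right)} = - \frac{24}{5} + c$ ($m{\left(Z,c \right)} = c - \frac{24}{5} = - \frac{24}{5} + c$)
$P{\left(w \right)} = - \frac{24}{5}$ ($P{\left(w \right)} = - \frac{24}{5} + 0 = - \frac{24}{5}$)
$55 + F{\left(P{\left(a{\left(4,-1 \right)} \right)} \right)} 40 = 55 + \left(- \frac{24}{5}\right)^{2} \cdot 40 = 55 + \frac{576}{25} \cdot 40 = 55 + \frac{4608}{5} = \frac{4883}{5}$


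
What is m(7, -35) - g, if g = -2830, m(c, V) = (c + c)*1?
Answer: 2844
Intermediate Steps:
m(c, V) = 2*c (m(c, V) = (2*c)*1 = 2*c)
m(7, -35) - g = 2*7 - 1*(-2830) = 14 + 2830 = 2844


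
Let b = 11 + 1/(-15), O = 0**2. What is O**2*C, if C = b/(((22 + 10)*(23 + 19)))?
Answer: 0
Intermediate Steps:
O = 0
b = 164/15 (b = 11 - 1/15 = 164/15 ≈ 10.933)
C = 41/5040 (C = 164/(15*(((22 + 10)*(23 + 19)))) = 164/(15*((32*42))) = (164/15)/1344 = (164/15)*(1/1344) = 41/5040 ≈ 0.0081349)
O**2*C = 0**2*(41/5040) = 0*(41/5040) = 0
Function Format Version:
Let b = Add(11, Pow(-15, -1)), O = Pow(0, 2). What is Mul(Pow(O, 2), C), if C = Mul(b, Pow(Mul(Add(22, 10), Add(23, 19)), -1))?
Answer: 0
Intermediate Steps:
O = 0
b = Rational(164, 15) (b = Add(11, Rational(-1, 15)) = Rational(164, 15) ≈ 10.933)
C = Rational(41, 5040) (C = Mul(Rational(164, 15), Pow(Mul(Add(22, 10), Add(23, 19)), -1)) = Mul(Rational(164, 15), Pow(Mul(32, 42), -1)) = Mul(Rational(164, 15), Pow(1344, -1)) = Mul(Rational(164, 15), Rational(1, 1344)) = Rational(41, 5040) ≈ 0.0081349)
Mul(Pow(O, 2), C) = Mul(Pow(0, 2), Rational(41, 5040)) = Mul(0, Rational(41, 5040)) = 0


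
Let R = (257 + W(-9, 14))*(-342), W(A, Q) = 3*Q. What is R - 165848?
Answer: -268106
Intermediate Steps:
R = -102258 (R = (257 + 3*14)*(-342) = (257 + 42)*(-342) = 299*(-342) = -102258)
R - 165848 = -102258 - 165848 = -268106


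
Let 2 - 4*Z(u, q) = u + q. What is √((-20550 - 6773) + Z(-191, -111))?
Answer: I*√27247 ≈ 165.07*I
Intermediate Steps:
Z(u, q) = ½ - q/4 - u/4 (Z(u, q) = ½ - (u + q)/4 = ½ - (q + u)/4 = ½ + (-q/4 - u/4) = ½ - q/4 - u/4)
√((-20550 - 6773) + Z(-191, -111)) = √((-20550 - 6773) + (½ - ¼*(-111) - ¼*(-191))) = √(-27323 + (½ + 111/4 + 191/4)) = √(-27323 + 76) = √(-27247) = I*√27247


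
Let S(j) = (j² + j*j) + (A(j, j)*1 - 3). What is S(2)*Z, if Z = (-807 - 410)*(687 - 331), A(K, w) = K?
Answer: -3032764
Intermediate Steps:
S(j) = -3 + j + 2*j² (S(j) = (j² + j*j) + (j*1 - 3) = (j² + j²) + (j - 3) = 2*j² + (-3 + j) = -3 + j + 2*j²)
Z = -433252 (Z = -1217*356 = -433252)
S(2)*Z = (-3 + 2 + 2*2²)*(-433252) = (-3 + 2 + 2*4)*(-433252) = (-3 + 2 + 8)*(-433252) = 7*(-433252) = -3032764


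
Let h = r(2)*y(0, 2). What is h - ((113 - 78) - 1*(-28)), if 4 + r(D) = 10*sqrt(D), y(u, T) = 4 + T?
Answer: -87 + 60*sqrt(2) ≈ -2.1472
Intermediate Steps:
r(D) = -4 + 10*sqrt(D)
h = -24 + 60*sqrt(2) (h = (-4 + 10*sqrt(2))*(4 + 2) = (-4 + 10*sqrt(2))*6 = -24 + 60*sqrt(2) ≈ 60.853)
h - ((113 - 78) - 1*(-28)) = (-24 + 60*sqrt(2)) - ((113 - 78) - 1*(-28)) = (-24 + 60*sqrt(2)) - (35 + 28) = (-24 + 60*sqrt(2)) - 1*63 = (-24 + 60*sqrt(2)) - 63 = -87 + 60*sqrt(2)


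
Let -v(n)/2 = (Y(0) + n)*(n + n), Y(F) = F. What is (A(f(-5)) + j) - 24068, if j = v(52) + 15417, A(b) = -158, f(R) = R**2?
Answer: -19625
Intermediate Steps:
v(n) = -4*n**2 (v(n) = -2*(0 + n)*(n + n) = -2*n*2*n = -4*n**2)
j = 4601 (j = -4*52**2 + 15417 = -4*2704 + 15417 = -10816 + 15417 = 4601)
(A(f(-5)) + j) - 24068 = (-158 + 4601) - 24068 = 4443 - 24068 = -19625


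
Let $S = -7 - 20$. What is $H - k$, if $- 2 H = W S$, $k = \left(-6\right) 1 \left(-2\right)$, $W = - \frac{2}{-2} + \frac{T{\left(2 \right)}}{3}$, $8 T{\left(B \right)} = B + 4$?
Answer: $\frac{39}{8} \approx 4.875$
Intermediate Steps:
$T{\left(B \right)} = \frac{1}{2} + \frac{B}{8}$ ($T{\left(B \right)} = \frac{B + 4}{8} = \frac{4 + B}{8} = \frac{1}{2} + \frac{B}{8}$)
$S = -27$
$W = \frac{5}{4}$ ($W = - \frac{2}{-2} + \frac{\frac{1}{2} + \frac{1}{8} \cdot 2}{3} = \left(-2\right) \left(- \frac{1}{2}\right) + \left(\frac{1}{2} + \frac{1}{4}\right) \frac{1}{3} = 1 + \frac{3}{4} \cdot \frac{1}{3} = 1 + \frac{1}{4} = \frac{5}{4} \approx 1.25$)
$k = 12$ ($k = \left(-6\right) \left(-2\right) = 12$)
$H = \frac{135}{8}$ ($H = - \frac{\frac{5}{4} \left(-27\right)}{2} = \left(- \frac{1}{2}\right) \left(- \frac{135}{4}\right) = \frac{135}{8} \approx 16.875$)
$H - k = \frac{135}{8} - 12 = \frac{39}{8}$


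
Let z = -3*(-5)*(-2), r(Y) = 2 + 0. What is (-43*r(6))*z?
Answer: 2580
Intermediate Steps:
r(Y) = 2
z = -30 (z = 15*(-2) = -30)
(-43*r(6))*z = -43*2*(-30) = -86*(-30) = 2580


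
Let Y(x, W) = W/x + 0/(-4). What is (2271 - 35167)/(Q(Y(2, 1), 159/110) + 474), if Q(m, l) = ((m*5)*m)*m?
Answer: -263168/3797 ≈ -69.309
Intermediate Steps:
Y(x, W) = W/x (Y(x, W) = W/x + 0*(-¼) = W/x + 0 = W/x)
Q(m, l) = 5*m³ (Q(m, l) = ((5*m)*m)*m = (5*m²)*m = 5*m³)
(2271 - 35167)/(Q(Y(2, 1), 159/110) + 474) = (2271 - 35167)/(5*(1/2)³ + 474) = -32896/(5*(1*(½))³ + 474) = -32896/(5*(½)³ + 474) = -32896/(5*(⅛) + 474) = -32896/(5/8 + 474) = -32896/3797/8 = -32896*8/3797 = -263168/3797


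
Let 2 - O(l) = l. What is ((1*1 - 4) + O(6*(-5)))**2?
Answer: 841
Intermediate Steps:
O(l) = 2 - l
((1*1 - 4) + O(6*(-5)))**2 = ((1*1 - 4) + (2 - 6*(-5)))**2 = ((1 - 4) + (2 - 1*(-30)))**2 = (-3 + (2 + 30))**2 = (-3 + 32)**2 = 29**2 = 841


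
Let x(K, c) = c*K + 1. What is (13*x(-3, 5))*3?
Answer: -546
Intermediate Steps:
x(K, c) = 1 + K*c (x(K, c) = K*c + 1 = 1 + K*c)
(13*x(-3, 5))*3 = (13*(1 - 3*5))*3 = (13*(1 - 15))*3 = (13*(-14))*3 = -182*3 = -546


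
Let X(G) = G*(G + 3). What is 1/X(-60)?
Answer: 1/3420 ≈ 0.00029240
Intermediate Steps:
X(G) = G*(3 + G)
1/X(-60) = 1/(-60*(3 - 60)) = 1/(-60*(-57)) = 1/3420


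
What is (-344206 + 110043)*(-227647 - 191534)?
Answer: 98156680503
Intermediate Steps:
(-344206 + 110043)*(-227647 - 191534) = -234163*(-419181) = 98156680503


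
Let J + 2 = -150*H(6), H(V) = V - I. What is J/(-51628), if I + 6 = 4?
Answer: 601/25814 ≈ 0.023282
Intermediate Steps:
I = -2 (I = -6 + 4 = -2)
H(V) = 2 + V (H(V) = V - 1*(-2) = V + 2 = 2 + V)
J = -1202 (J = -2 - 150*(2 + 6) = -2 - 150*8 = -2 - 1200 = -1202)
J/(-51628) = -1202/(-51628) = -1202*(-1/51628) = 601/25814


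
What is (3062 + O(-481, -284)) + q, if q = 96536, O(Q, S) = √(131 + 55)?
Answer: 99598 + √186 ≈ 99612.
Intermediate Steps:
O(Q, S) = √186
(3062 + O(-481, -284)) + q = (3062 + √186) + 96536 = 99598 + √186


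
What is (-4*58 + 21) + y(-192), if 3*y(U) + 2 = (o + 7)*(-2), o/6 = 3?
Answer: -685/3 ≈ -228.33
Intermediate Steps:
o = 18 (o = 6*3 = 18)
y(U) = -52/3 (y(U) = -⅔ + ((18 + 7)*(-2))/3 = -⅔ + (25*(-2))/3 = -⅔ + (⅓)*(-50) = -⅔ - 50/3 = -52/3)
(-4*58 + 21) + y(-192) = (-4*58 + 21) - 52/3 = (-232 + 21) - 52/3 = -211 - 52/3 = -685/3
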